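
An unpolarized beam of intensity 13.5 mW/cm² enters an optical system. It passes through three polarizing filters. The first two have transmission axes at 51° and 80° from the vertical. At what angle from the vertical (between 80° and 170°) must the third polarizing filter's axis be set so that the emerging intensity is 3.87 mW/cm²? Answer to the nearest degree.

θ ≈ 110°

Unpolarized light through the first polarizer → I₁ = ½ I₀, now polarized at 51°.
I₂ = I₁ cos²(80° − 51°) = 0.5 I₀ · cos²(29°) = 0.3825 I₀.
Target fraction: 3.87 / 13.5 mW/cm² = 0.2867 of I₀.
Need I₃/I₀ = 0.2867, so cos²(θ − 80°) = 0.2867 / 0.3825 = 0.7495.
θ − 80° = arccos(√0.7495) = 30.0°, giving θ ≈ 80 + 30.0 = 110.0°.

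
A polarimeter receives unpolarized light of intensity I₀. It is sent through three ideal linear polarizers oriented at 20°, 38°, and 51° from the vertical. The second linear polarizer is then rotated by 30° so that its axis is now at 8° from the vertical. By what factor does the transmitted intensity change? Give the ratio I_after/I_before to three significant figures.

Before rotation:
Unpolarized light through the first polarizer → I₁ = ½ I₀, now polarized at 20°.
I₂ = I₁ cos²(38° − 20°) = 0.5 I₀ · cos²(18°) = 0.4523 I₀.
I₃ = I₂ cos²(51° − 38°) = 0.4523 I₀ · cos²(13°) = 0.4294 I₀.
After rotation:
Unpolarized light through the first polarizer → I₁ = ½ I₀, now polarized at 20°.
I₂ = I₁ cos²(8° − 20°) = 0.5 I₀ · cos²(12°) = 0.4784 I₀.
I₃ = I₂ cos²(51° − 8°) = 0.4784 I₀ · cos²(43°) = 0.2559 I₀.
Ratio = 0.2559 / 0.4294 = 0.5959.

I_new/I_old ≈ 0.596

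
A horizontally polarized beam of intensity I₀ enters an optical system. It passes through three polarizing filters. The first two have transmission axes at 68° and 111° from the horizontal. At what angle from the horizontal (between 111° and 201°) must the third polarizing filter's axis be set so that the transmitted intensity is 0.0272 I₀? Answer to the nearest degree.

θ ≈ 164°

By Malus's law, I₁ = I₀ cos²(68° − 0°) = I₀ cos²(68°) = 0.1403 I₀.
I₂ = I₁ cos²(111° − 68°) = 0.1403 I₀ · cos²(43°) = 0.07506 I₀.
Need I₃/I₀ = 0.0272, so cos²(θ − 111°) = 0.0272 / 0.07506 = 0.3624.
θ − 111° = arccos(√0.3624) = 53.0°, giving θ ≈ 111 + 53.0 = 164.0°.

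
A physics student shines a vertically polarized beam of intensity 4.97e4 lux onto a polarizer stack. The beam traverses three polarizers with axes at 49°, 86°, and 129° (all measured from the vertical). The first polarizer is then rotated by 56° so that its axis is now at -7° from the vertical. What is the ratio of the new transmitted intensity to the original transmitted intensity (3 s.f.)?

I_new/I_old ≈ 0.00983

Before rotation:
I₁ = I₀ cos²(49° − 0°) = I₀ cos²(49°) = 0.4304 I₀.
I₂ = I₁ cos²(86° − 49°) = 0.4304 I₀ · cos²(37°) = 0.2745 I₀.
I₃ = I₂ cos²(129° − 86°) = 0.2745 I₀ · cos²(43°) = 0.1468 I₀.
After rotation:
I₁ = I₀ cos²(-7° − 0°) = I₀ cos²(7°) = 0.9851 I₀.
Angle between axes 1 and 2: 87°. I₂ = 0.9851 I₀ · cos²(87°) = 0.002698 I₀.
I₃ = I₂ cos²(129° − 86°) = 0.002698 I₀ · cos²(43°) = 0.001443 I₀.
Ratio = 0.001443 / 0.1468 = 0.009829.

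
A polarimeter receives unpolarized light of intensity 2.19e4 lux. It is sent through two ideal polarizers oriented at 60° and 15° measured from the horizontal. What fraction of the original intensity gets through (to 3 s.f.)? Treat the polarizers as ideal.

Unpolarized light through the first polarizer → I₁ = 2.19e4 lux/2 = 1.095e+04 lux, polarized at 60°.
I₂ = I₁ · cos²(45°) = 1.095e+04 · 0.5 = 5475 lux.
Transmitted fraction = 0.25.

I/I₀ ≈ 0.250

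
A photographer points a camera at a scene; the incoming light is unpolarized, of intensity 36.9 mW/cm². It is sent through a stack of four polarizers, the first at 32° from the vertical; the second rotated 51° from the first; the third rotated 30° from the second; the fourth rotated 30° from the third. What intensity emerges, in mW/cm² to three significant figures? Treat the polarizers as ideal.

I ≈ 4.11 mW/cm²

Unpolarized light through the first polarizer → I₁ = 36.9 mW/cm²/2 = 18.45 mW/cm², polarized at 32°.
I₂ = I₁ · cos²(51°) = 18.45 · 0.396 = 7.307 mW/cm².
I₃ = I₂ · cos²(30°) = 7.307 · 0.75 = 5.48 mW/cm².
I₄ = I₃ · cos²(30°) = 5.48 · 0.75 = 4.11 mW/cm².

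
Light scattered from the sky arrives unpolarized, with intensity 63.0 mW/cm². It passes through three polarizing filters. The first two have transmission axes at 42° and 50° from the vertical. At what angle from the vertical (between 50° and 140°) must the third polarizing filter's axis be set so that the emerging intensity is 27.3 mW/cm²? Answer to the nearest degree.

Unpolarized light through the first polarizer → I₁ = ½ I₀, now polarized at 42°.
I₂ = I₁ cos²(50° − 42°) = 0.5 I₀ · cos²(8°) = 0.4903 I₀.
Target fraction: 27.3 / 63.0 mW/cm² = 0.4333 of I₀.
Need I₃/I₀ = 0.4333, so cos²(θ − 50°) = 0.4333 / 0.4903 = 0.8838.
θ − 50° = arccos(√0.8838) = 19.9°, giving θ ≈ 50 + 19.9 = 69.9°.

θ ≈ 70°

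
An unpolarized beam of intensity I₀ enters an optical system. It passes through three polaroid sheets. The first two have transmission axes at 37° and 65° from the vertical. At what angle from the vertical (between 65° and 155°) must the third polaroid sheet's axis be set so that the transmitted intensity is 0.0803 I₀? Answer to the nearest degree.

θ ≈ 128°

Unpolarized light through the first polarizer → I₁ = ½ I₀, now polarized at 37°.
I₂ = I₁ cos²(65° − 37°) = 0.5 I₀ · cos²(28°) = 0.3898 I₀.
Need I₃/I₀ = 0.0803, so cos²(θ − 65°) = 0.0803 / 0.3898 = 0.206.
θ − 65° = arccos(√0.206) = 63.0°, giving θ ≈ 65 + 63.0 = 128.0°.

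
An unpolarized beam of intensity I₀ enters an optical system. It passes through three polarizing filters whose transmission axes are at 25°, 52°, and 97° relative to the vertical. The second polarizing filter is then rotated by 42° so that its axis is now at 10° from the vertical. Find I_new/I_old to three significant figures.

Before rotation:
Unpolarized light through the first polarizer → I₁ = ½ I₀, now polarized at 25°.
I₂ = I₁ cos²(52° − 25°) = 0.5 I₀ · cos²(27°) = 0.3969 I₀.
I₃ = I₂ cos²(97° − 52°) = 0.3969 I₀ · cos²(45°) = 0.1985 I₀.
After rotation:
Unpolarized light through the first polarizer → I₁ = ½ I₀, now polarized at 25°.
I₂ = I₁ cos²(10° − 25°) = 0.5 I₀ · cos²(15°) = 0.4665 I₀.
I₃ = I₂ cos²(97° − 10°) = 0.4665 I₀ · cos²(87°) = 0.001278 I₀.
Ratio = 0.001278 / 0.1985 = 0.006438.

I_new/I_old ≈ 0.00644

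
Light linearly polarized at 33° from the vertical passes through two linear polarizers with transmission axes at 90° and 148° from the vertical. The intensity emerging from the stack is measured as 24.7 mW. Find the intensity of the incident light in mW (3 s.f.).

I₁ = I₀ cos²(90° − 33°) = I₀ cos²(57°) = 0.2966 I₀.
I₂ = I₁ cos²(148° − 90°) = 0.2966 I₀ · cos²(58°) = 0.0833 I₀.
So 24.7 mW = 0.0833 I₀, giving I₀ = 24.7/0.0833 = 296.5 mW.

I₀ ≈ 297 mW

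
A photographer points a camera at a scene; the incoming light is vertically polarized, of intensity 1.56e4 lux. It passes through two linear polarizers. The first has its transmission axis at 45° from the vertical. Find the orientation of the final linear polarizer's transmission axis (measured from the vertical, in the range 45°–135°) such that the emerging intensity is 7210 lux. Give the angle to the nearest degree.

I₁ = I₀ cos²(45° − 0°) = I₀ cos²(45°) = 0.5 I₀.
Target fraction: 7210 / 1.56e4 lux = 0.4622 of I₀.
Need I₂/I₀ = 0.4622, so cos²(θ − 45°) = 0.4622 / 0.5 = 0.9244.
θ − 45° = arccos(√0.9244) = 16.0°, giving θ ≈ 45 + 16.0 = 61.0°.

θ ≈ 61°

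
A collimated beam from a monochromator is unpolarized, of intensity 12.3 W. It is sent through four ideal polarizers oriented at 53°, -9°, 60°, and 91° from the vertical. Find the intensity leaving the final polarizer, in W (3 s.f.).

I ≈ 0.128 W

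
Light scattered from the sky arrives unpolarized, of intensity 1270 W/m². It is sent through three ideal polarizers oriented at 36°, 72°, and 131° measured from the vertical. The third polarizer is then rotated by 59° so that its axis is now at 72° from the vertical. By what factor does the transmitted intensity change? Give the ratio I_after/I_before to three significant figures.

Before rotation:
Unpolarized light through the first polarizer → I₁ = ½ I₀, now polarized at 36°.
I₂ = I₁ cos²(72° − 36°) = 0.5 I₀ · cos²(36°) = 0.3273 I₀.
I₃ = I₂ cos²(131° − 72°) = 0.3273 I₀ · cos²(59°) = 0.08681 I₀.
After rotation:
Unpolarized light through the first polarizer → I₁ = ½ I₀, now polarized at 36°.
I₂ = I₁ cos²(72° − 36°) = 0.5 I₀ · cos²(36°) = 0.3273 I₀.
I₃ = I₂ cos²(72° − 72°) = 0.3273 I₀ · cos²(0°) = 0.3273 I₀.
Ratio = 0.3273 / 0.08681 = 3.77.

I_new/I_old ≈ 3.77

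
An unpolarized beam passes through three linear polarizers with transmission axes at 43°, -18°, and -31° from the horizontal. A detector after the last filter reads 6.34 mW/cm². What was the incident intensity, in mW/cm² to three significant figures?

I₀ ≈ 56.8 mW/cm²

Unpolarized light through the first polarizer → I₁ = ½ I₀, now polarized at 43°.
I₂ = I₁ cos²(-18° − 43°) = 0.5 I₀ · cos²(61°) = 0.1175 I₀.
I₃ = I₂ cos²(-31° + 18°) = 0.1175 I₀ · cos²(13°) = 0.1116 I₀.
So 6.34 mW/cm² = 0.1116 I₀, giving I₀ = 6.34/0.1116 = 56.82 mW/cm².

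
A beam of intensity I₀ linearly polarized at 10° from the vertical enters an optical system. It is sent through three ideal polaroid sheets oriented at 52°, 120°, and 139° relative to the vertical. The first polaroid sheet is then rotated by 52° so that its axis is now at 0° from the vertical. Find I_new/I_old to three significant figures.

I_new/I_old ≈ 3.13

Before rotation:
I₁ = I₀ cos²(52° − 10°) = I₀ cos²(42°) = 0.5523 I₀.
I₂ = I₁ cos²(120° − 52°) = 0.5523 I₀ · cos²(68°) = 0.0775 I₀.
I₃ = I₂ cos²(139° − 120°) = 0.0775 I₀ · cos²(19°) = 0.06928 I₀.
After rotation:
I₁ = I₀ cos²(0° − 10°) = I₀ cos²(10°) = 0.9698 I₀.
Angle between axes 1 and 2: 60°. I₂ = 0.9698 I₀ · cos²(60°) = 0.2425 I₀.
I₃ = I₂ cos²(139° − 120°) = 0.2425 I₀ · cos²(19°) = 0.2168 I₀.
Ratio = 0.2168 / 0.06928 = 3.129.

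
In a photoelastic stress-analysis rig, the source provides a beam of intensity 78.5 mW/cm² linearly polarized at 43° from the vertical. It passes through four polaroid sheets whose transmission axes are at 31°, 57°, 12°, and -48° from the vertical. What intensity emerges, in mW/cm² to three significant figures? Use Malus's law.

By Malus's law, I₁ = 78.5 mW/cm² · cos²(12°) = 75.11 mW/cm².
I₂ = I₁ · cos²(26°) = 75.11 · 0.8078 = 60.67 mW/cm².
I₃ = I₂ · cos²(45°) = 60.67 · 0.5 = 30.34 mW/cm².
I₄ = I₃ · cos²(60°) = 30.34 · 0.25 = 7.584 mW/cm².

I ≈ 7.58 mW/cm²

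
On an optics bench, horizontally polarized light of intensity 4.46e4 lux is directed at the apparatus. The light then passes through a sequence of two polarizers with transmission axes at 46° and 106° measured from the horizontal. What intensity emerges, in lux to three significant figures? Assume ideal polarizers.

I ≈ 5380 lux

I₁ = 4.46e4 lux · cos²(46°) = 2.152e+04 lux.
I₂ = I₁ · cos²(60°) = 2.152e+04 · 0.25 = 5380 lux.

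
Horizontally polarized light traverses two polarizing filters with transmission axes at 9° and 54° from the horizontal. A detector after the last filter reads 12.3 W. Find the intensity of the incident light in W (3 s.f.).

I₀ ≈ 25.2 W

By Malus's law, I₁ = I₀ cos²(9° − 0°) = I₀ cos²(9°) = 0.9755 I₀.
I₂ = I₁ cos²(54° − 9°) = 0.9755 I₀ · cos²(45°) = 0.4878 I₀.
So 12.3 W = 0.4878 I₀, giving I₀ = 12.3/0.4878 = 25.22 W.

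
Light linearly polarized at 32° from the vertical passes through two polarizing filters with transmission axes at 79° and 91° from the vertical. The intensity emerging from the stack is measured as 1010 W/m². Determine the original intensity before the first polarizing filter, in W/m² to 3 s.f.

I₀ ≈ 2270 W/m²

I₁ = I₀ cos²(79° − 32°) = I₀ cos²(47°) = 0.4651 I₀.
I₂ = I₁ cos²(91° − 79°) = 0.4651 I₀ · cos²(12°) = 0.445 I₀.
So 1010 W/m² = 0.445 I₀, giving I₀ = 1010/0.445 = 2270 W/m².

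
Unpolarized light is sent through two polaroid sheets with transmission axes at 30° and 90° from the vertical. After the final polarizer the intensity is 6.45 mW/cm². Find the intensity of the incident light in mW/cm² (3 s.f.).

Unpolarized light through the first polarizer → I₁ = ½ I₀, now polarized at 30°.
I₂ = I₁ cos²(90° − 30°) = 0.5 I₀ · cos²(60°) = 0.125 I₀.
So 6.45 mW/cm² = 0.125 I₀, giving I₀ = 6.45/0.125 = 51.6 mW/cm².

I₀ ≈ 51.6 mW/cm²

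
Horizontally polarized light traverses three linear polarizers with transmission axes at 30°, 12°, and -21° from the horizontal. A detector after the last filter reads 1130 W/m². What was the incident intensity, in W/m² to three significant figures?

I₀ ≈ 2370 W/m²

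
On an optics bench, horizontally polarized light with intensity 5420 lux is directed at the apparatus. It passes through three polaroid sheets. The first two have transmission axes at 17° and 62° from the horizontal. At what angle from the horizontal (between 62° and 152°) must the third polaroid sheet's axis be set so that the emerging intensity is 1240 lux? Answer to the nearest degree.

θ ≈ 107°

I₁ = I₀ cos²(17° − 0°) = I₀ cos²(17°) = 0.9145 I₀.
I₂ = I₁ cos²(62° − 17°) = 0.9145 I₀ · cos²(45°) = 0.4573 I₀.
Target fraction: 1240 / 5420 lux = 0.2288 of I₀.
Need I₃/I₀ = 0.2288, so cos²(θ − 62°) = 0.2288 / 0.4573 = 0.5003.
θ − 62° = arccos(√0.5003) = 45.0°, giving θ ≈ 62 + 45.0 = 107.0°.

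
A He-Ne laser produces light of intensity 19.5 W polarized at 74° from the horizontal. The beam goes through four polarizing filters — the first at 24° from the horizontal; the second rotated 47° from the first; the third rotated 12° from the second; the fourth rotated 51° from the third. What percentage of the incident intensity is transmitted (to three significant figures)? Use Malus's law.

By Malus's law, I₁ = 19.5 W · cos²(50°) = 8.057 W.
I₂ = I₁ · cos²(47°) = 8.057 · 0.4651 = 3.747 W.
I₃ = I₂ · cos²(12°) = 3.747 · 0.9568 = 3.585 W.
I₄ = I₃ · cos²(51°) = 3.585 · 0.396 = 1.42 W.
That is 7.282% of the incident intensity.

≈ 7.28%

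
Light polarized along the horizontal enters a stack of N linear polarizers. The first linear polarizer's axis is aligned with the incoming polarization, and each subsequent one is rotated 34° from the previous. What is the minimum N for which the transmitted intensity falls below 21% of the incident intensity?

N = 6

First polarizer is aligned with the polarization: full transmission.
Each further stage multiplies by cos²(34°) = 0.6873.
After N polarizers: T = 0.6873^(N−1). Require T < 0.21 ⇒ N−1 > ln(0.21)/ln(0.6873) = 4.16, so N−1 ≥ 5 and N = 6.
Check: N=6 gives T = 0.1534 < 0.21; N=5 gives T = 0.2231.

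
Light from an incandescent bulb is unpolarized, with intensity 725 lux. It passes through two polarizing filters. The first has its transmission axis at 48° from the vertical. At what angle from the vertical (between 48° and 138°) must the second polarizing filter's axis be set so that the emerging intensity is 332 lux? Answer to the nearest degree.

θ ≈ 65°

Unpolarized light through the first polarizer → I₁ = ½ I₀, now polarized at 48°.
Target fraction: 332 / 725 lux = 0.4579 of I₀.
Need I₂/I₀ = 0.4579, so cos²(θ − 48°) = 0.4579 / 0.5 = 0.9159.
θ − 48° = arccos(√0.9159) = 16.9°, giving θ ≈ 48 + 16.9 = 64.9°.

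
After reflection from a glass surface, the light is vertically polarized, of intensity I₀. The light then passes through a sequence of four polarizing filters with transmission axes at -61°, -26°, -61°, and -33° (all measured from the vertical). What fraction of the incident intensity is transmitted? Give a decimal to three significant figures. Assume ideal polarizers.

I₁ = I₀ cos²(-61° − 0°) = I₀ cos²(61°) = 0.235 I₀.
I₂ = I₁ cos²(-26° + 61°) = 0.235 I₀ · cos²(35°) = 0.1577 I₀.
I₃ = I₂ cos²(-61° + 26°) = 0.1577 I₀ · cos²(35°) = 0.1058 I₀.
I₄ = I₃ cos²(-33° + 61°) = 0.1058 I₀ · cos²(28°) = 0.0825 I₀.
Transmitted fraction = 0.0825.

≈ 0.0825 I₀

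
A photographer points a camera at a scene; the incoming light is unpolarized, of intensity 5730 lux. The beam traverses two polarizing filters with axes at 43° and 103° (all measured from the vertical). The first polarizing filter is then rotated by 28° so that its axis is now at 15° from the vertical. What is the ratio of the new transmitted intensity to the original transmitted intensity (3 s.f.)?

I_new/I_old ≈ 0.00487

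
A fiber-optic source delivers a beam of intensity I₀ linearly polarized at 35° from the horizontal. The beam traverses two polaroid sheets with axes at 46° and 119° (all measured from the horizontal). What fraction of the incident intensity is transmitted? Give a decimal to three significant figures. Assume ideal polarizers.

I₁ = I₀ cos²(46° − 35°) = I₀ cos²(11°) = 0.9636 I₀.
I₂ = I₁ cos²(119° − 46°) = 0.9636 I₀ · cos²(73°) = 0.08237 I₀.
Transmitted fraction = 0.08237.

≈ 0.0824 I₀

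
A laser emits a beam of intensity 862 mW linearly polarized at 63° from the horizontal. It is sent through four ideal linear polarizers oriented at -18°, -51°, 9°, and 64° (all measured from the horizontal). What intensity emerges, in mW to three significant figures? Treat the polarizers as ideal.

I ≈ 1.22 mW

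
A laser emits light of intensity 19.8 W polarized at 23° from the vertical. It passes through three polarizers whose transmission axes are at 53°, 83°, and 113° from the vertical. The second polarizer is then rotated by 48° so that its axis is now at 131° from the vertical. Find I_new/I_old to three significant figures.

Before rotation:
I₁ = I₀ cos²(53° − 23°) = I₀ cos²(30°) = 0.75 I₀.
I₂ = I₁ cos²(83° − 53°) = 0.75 I₀ · cos²(30°) = 0.5625 I₀.
I₃ = I₂ cos²(113° − 83°) = 0.5625 I₀ · cos²(30°) = 0.4219 I₀.
After rotation:
I₁ = I₀ cos²(53° − 23°) = I₀ cos²(30°) = 0.75 I₀.
I₂ = I₁ cos²(131° − 53°) = 0.75 I₀ · cos²(78°) = 0.03242 I₀.
I₃ = I₂ cos²(113° − 131°) = 0.03242 I₀ · cos²(18°) = 0.02932 I₀.
Ratio = 0.02932 / 0.4219 = 0.06951.

I_new/I_old ≈ 0.0695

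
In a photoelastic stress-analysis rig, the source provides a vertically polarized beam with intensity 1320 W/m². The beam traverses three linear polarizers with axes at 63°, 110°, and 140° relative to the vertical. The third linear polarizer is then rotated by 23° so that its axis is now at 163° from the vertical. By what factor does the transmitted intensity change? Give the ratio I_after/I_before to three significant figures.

Before rotation:
I₁ = I₀ cos²(63° − 0°) = I₀ cos²(63°) = 0.2061 I₀.
I₂ = I₁ cos²(110° − 63°) = 0.2061 I₀ · cos²(47°) = 0.09587 I₀.
I₃ = I₂ cos²(140° − 110°) = 0.09587 I₀ · cos²(30°) = 0.0719 I₀.
After rotation:
I₁ = I₀ cos²(63° − 0°) = I₀ cos²(63°) = 0.2061 I₀.
I₂ = I₁ cos²(110° − 63°) = 0.2061 I₀ · cos²(47°) = 0.09587 I₀.
I₃ = I₂ cos²(163° − 110°) = 0.09587 I₀ · cos²(53°) = 0.03472 I₀.
Ratio = 0.03472 / 0.0719 = 0.4829.

I_new/I_old ≈ 0.483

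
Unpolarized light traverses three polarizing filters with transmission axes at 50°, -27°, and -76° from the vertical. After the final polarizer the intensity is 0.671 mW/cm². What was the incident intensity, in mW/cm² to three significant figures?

I₀ ≈ 61.6 mW/cm²

Unpolarized light through the first polarizer → I₁ = ½ I₀, now polarized at 50°.
I₂ = I₁ cos²(-27° − 50°) = 0.5 I₀ · cos²(77°) = 0.0253 I₀.
I₃ = I₂ cos²(-76° + 27°) = 0.0253 I₀ · cos²(49°) = 0.01089 I₀.
So 0.671 mW/cm² = 0.01089 I₀, giving I₀ = 0.671/0.01089 = 61.62 mW/cm².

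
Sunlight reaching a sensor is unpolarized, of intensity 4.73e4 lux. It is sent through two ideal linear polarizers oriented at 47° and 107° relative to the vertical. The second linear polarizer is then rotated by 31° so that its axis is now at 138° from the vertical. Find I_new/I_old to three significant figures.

Before rotation:
Unpolarized light through the first polarizer → I₁ = ½ I₀, now polarized at 47°.
I₂ = I₁ cos²(107° − 47°) = 0.5 I₀ · cos²(60°) = 0.125 I₀.
After rotation:
Unpolarized light through the first polarizer → I₁ = ½ I₀, now polarized at 47°.
Angle between axes 1 and 2: 89°. I₂ = 0.5 I₀ · cos²(89°) = 0.0001523 I₀.
Ratio = 0.0001523 / 0.125 = 0.001218.

I_new/I_old ≈ 0.00122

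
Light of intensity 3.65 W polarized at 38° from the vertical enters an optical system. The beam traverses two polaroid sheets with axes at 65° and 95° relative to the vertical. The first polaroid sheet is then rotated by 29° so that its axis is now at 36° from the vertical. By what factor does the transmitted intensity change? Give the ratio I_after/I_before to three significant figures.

I_new/I_old ≈ 0.445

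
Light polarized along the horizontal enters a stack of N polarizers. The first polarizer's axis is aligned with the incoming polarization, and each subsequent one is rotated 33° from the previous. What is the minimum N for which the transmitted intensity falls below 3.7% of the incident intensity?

First polarizer is aligned with the polarization: full transmission.
Each further stage multiplies by cos²(33°) = 0.7034.
After N polarizers: T = 0.7034^(N−1). Require T < 0.037 ⇒ N−1 > ln(0.037)/ln(0.7034) = 9.37, so N−1 ≥ 10 and N = 11.
Check: N=11 gives T = 0.02964 < 0.037; N=10 gives T = 0.04214.

N = 11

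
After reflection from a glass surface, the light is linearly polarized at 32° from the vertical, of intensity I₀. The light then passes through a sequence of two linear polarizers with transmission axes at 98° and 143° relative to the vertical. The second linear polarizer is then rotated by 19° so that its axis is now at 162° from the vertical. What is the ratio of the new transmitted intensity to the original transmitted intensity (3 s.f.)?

I_new/I_old ≈ 0.384

Before rotation:
I₁ = I₀ cos²(98° − 32°) = I₀ cos²(66°) = 0.1654 I₀.
I₂ = I₁ cos²(143° − 98°) = 0.1654 I₀ · cos²(45°) = 0.08272 I₀.
After rotation:
I₁ = I₀ cos²(98° − 32°) = I₀ cos²(66°) = 0.1654 I₀.
I₂ = I₁ cos²(162° − 98°) = 0.1654 I₀ · cos²(64°) = 0.03179 I₀.
Ratio = 0.03179 / 0.08272 = 0.3843.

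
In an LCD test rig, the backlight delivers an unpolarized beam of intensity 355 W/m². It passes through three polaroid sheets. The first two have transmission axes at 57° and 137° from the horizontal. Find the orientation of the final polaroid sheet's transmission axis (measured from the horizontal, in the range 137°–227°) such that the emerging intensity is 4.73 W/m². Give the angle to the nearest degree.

Unpolarized light through the first polarizer → I₁ = ½ I₀, now polarized at 57°.
I₂ = I₁ cos²(137° − 57°) = 0.5 I₀ · cos²(80°) = 0.01508 I₀.
Target fraction: 4.73 / 355 W/m² = 0.01332 of I₀.
Need I₃/I₀ = 0.01332, so cos²(θ − 137°) = 0.01332 / 0.01508 = 0.8837.
θ − 137° = arccos(√0.8837) = 19.9°, giving θ ≈ 137 + 19.9 = 156.9°.

θ ≈ 157°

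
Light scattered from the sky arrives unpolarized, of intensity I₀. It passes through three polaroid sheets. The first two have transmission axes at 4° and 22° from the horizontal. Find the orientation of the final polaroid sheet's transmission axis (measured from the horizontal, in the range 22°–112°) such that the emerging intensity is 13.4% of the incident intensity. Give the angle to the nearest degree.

Unpolarized light through the first polarizer → I₁ = ½ I₀, now polarized at 4°.
I₂ = I₁ cos²(22° − 4°) = 0.5 I₀ · cos²(18°) = 0.4523 I₀.
Need I₃/I₀ = 0.134, so cos²(θ − 22°) = 0.134 / 0.4523 = 0.2963.
θ − 22° = arccos(√0.2963) = 57.0°, giving θ ≈ 22 + 57.0 = 79.0°.

θ ≈ 79°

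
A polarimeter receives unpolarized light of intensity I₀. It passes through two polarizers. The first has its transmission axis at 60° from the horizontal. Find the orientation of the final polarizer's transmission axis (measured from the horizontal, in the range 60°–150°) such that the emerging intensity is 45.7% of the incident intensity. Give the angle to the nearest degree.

θ ≈ 77°

Unpolarized light through the first polarizer → I₁ = ½ I₀, now polarized at 60°.
Need I₂/I₀ = 0.457, so cos²(θ − 60°) = 0.457 / 0.5 = 0.914.
θ − 60° = arccos(√0.914) = 17.1°, giving θ ≈ 60 + 17.1 = 77.1°.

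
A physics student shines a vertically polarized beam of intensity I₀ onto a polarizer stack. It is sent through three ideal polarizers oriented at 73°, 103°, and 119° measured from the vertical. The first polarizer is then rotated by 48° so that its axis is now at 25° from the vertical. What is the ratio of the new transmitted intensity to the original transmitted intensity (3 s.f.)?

Before rotation:
By Malus's law, I₁ = I₀ cos²(73° − 0°) = I₀ cos²(73°) = 0.08548 I₀.
I₂ = I₁ cos²(103° − 73°) = 0.08548 I₀ · cos²(30°) = 0.06411 I₀.
I₃ = I₂ cos²(119° − 103°) = 0.06411 I₀ · cos²(16°) = 0.05924 I₀.
After rotation:
I₁ = I₀ cos²(25° − 0°) = I₀ cos²(25°) = 0.8214 I₀.
I₂ = I₁ cos²(103° − 25°) = 0.8214 I₀ · cos²(78°) = 0.03551 I₀.
I₃ = I₂ cos²(119° − 103°) = 0.03551 I₀ · cos²(16°) = 0.03281 I₀.
Ratio = 0.03281 / 0.05924 = 0.5538.

I_new/I_old ≈ 0.554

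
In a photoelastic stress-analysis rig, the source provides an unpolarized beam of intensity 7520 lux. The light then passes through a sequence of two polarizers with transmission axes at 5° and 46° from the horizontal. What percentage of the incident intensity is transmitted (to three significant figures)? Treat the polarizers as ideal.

≈ 28.5%

Unpolarized light through the first polarizer → I₁ = 7520 lux/2 = 3760 lux, polarized at 5°.
I₂ = I₁ · cos²(41°) = 3760 · 0.5696 = 2142 lux.
That is 28.48% of the incident intensity.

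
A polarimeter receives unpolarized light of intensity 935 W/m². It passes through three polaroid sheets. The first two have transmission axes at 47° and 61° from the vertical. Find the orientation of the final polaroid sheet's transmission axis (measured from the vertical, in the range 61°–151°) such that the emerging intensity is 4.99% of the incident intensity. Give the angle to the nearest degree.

Unpolarized light through the first polarizer → I₁ = ½ I₀, now polarized at 47°.
I₂ = I₁ cos²(61° − 47°) = 0.5 I₀ · cos²(14°) = 0.4707 I₀.
Need I₃/I₀ = 0.0499, so cos²(θ − 61°) = 0.0499 / 0.4707 = 0.106.
θ − 61° = arccos(√0.106) = 71.0°, giving θ ≈ 61 + 71.0 = 132.0°.

θ ≈ 132°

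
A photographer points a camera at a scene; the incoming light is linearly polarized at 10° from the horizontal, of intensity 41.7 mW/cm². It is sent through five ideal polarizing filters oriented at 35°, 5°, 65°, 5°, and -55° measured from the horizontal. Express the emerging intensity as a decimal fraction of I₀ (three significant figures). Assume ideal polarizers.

I₁ = 41.7 mW/cm² · cos²(25°) = 34.25 mW/cm².
I₂ = I₁ · cos²(30°) = 34.25 · 0.75 = 25.69 mW/cm².
I₃ = I₂ · cos²(60°) = 25.69 · 0.25 = 6.422 mW/cm².
I₄ = I₃ · cos²(60°) = 6.422 · 0.25 = 1.606 mW/cm².
I₅ = I₄ · cos²(60°) = 1.606 · 0.25 = 0.4014 mW/cm².
Transmitted fraction = 0.009626.

I/I₀ ≈ 0.00963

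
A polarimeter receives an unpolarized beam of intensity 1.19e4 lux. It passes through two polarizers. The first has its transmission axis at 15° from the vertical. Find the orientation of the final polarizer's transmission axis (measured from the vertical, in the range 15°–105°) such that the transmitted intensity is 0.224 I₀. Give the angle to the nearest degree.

θ ≈ 63°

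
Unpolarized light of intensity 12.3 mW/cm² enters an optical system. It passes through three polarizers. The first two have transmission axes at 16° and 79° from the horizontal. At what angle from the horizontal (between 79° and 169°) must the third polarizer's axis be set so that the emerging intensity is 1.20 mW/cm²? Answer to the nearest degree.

θ ≈ 92°

Unpolarized light through the first polarizer → I₁ = ½ I₀, now polarized at 16°.
I₂ = I₁ cos²(79° − 16°) = 0.5 I₀ · cos²(63°) = 0.1031 I₀.
Target fraction: 1.20 / 12.3 mW/cm² = 0.09756 of I₀.
Need I₃/I₀ = 0.09756, so cos²(θ − 79°) = 0.09756 / 0.1031 = 0.9467.
θ − 79° = arccos(√0.9467) = 13.3°, giving θ ≈ 79 + 13.3 = 92.3°.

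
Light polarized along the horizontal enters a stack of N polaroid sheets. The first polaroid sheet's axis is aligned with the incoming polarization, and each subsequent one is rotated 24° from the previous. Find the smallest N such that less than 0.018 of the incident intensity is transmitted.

N = 24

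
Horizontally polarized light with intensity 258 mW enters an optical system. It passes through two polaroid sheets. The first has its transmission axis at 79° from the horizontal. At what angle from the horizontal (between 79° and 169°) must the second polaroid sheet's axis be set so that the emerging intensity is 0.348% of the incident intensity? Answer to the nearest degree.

θ ≈ 151°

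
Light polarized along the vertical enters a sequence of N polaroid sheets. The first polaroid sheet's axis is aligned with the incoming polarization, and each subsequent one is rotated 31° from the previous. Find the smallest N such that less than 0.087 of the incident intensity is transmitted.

N = 9

First polarizer is aligned with the polarization: full transmission.
Each further stage multiplies by cos²(31°) = 0.7347.
After N polarizers: T = 0.7347^(N−1). Require T < 0.087 ⇒ N−1 > ln(0.087)/ln(0.7347) = 7.92, so N−1 ≥ 8 and N = 9.
Check: N=9 gives T = 0.08493 < 0.087; N=8 gives T = 0.1156.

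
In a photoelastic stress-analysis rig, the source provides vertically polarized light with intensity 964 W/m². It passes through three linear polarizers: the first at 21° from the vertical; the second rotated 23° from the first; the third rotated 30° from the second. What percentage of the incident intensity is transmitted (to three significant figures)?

I₁ = 964 W/m² · cos²(21°) = 840.2 W/m².
I₂ = I₁ · cos²(23°) = 840.2 · 0.8473 = 711.9 W/m².
I₃ = I₂ · cos²(30°) = 711.9 · 0.75 = 533.9 W/m².
That is 55.39% of the incident intensity.

≈ 55.4%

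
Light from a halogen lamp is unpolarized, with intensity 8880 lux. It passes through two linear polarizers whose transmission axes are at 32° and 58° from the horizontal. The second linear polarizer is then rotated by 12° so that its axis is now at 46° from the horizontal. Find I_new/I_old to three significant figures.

I_new/I_old ≈ 1.17

Before rotation:
Unpolarized light through the first polarizer → I₁ = ½ I₀, now polarized at 32°.
I₂ = I₁ cos²(58° − 32°) = 0.5 I₀ · cos²(26°) = 0.4039 I₀.
After rotation:
Unpolarized light through the first polarizer → I₁ = ½ I₀, now polarized at 32°.
I₂ = I₁ cos²(46° − 32°) = 0.5 I₀ · cos²(14°) = 0.4707 I₀.
Ratio = 0.4707 / 0.4039 = 1.165.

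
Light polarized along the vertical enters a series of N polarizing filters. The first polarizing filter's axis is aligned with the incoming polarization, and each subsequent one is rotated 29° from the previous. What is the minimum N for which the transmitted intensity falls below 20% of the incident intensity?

N = 8

First polarizer is aligned with the polarization: full transmission.
Each further stage multiplies by cos²(29°) = 0.765.
After N polarizers: T = 0.765^(N−1). Require T < 0.20 ⇒ N−1 > ln(0.20)/ln(0.765) = 6.01, so N−1 ≥ 7 and N = 8.
Check: N=8 gives T = 0.1533 < 0.20; N=7 gives T = 0.2004.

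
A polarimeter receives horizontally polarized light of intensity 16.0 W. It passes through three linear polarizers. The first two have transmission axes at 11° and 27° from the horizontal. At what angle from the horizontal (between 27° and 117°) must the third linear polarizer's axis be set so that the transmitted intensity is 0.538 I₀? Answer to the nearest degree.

θ ≈ 66°

By Malus's law, I₁ = I₀ cos²(11° − 0°) = I₀ cos²(11°) = 0.9636 I₀.
I₂ = I₁ cos²(27° − 11°) = 0.9636 I₀ · cos²(16°) = 0.8904 I₀.
Need I₃/I₀ = 0.538, so cos²(θ − 27°) = 0.538 / 0.8904 = 0.6042.
θ − 27° = arccos(√0.6042) = 39.0°, giving θ ≈ 27 + 39.0 = 66.0°.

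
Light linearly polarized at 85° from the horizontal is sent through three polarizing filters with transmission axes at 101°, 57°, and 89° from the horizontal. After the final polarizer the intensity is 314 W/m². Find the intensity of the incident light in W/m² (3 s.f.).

I₀ ≈ 913 W/m²

By Malus's law, I₁ = I₀ cos²(101° − 85°) = I₀ cos²(16°) = 0.924 I₀.
I₂ = I₁ cos²(57° − 101°) = 0.924 I₀ · cos²(44°) = 0.4781 I₀.
I₃ = I₂ cos²(89° − 57°) = 0.4781 I₀ · cos²(32°) = 0.3439 I₀.
So 314 W/m² = 0.3439 I₀, giving I₀ = 314/0.3439 = 913.1 W/m².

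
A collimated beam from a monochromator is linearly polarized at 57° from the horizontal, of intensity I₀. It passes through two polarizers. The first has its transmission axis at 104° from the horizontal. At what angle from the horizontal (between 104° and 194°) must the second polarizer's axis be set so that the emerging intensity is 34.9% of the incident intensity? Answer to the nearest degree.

By Malus's law, I₁ = I₀ cos²(104° − 57°) = I₀ cos²(47°) = 0.4651 I₀.
Need I₂/I₀ = 0.349, so cos²(θ − 104°) = 0.349 / 0.4651 = 0.7503.
θ − 104° = arccos(√0.7503) = 30.0°, giving θ ≈ 104 + 30.0 = 134.0°.

θ ≈ 134°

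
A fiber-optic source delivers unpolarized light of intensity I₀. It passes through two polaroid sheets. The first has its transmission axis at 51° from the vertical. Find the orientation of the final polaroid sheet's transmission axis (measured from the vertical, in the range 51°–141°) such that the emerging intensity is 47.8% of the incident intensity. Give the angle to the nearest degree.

θ ≈ 63°

Unpolarized light through the first polarizer → I₁ = ½ I₀, now polarized at 51°.
Need I₂/I₀ = 0.478, so cos²(θ − 51°) = 0.478 / 0.5 = 0.956.
θ − 51° = arccos(√0.956) = 12.1°, giving θ ≈ 51 + 12.1 = 63.1°.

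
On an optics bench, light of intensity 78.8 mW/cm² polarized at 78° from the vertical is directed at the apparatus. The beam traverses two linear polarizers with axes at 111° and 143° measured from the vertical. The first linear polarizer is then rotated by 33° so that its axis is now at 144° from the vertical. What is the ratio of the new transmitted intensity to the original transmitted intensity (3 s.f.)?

I_new/I_old ≈ 0.327

Before rotation:
By Malus's law, I₁ = I₀ cos²(111° − 78°) = I₀ cos²(33°) = 0.7034 I₀.
I₂ = I₁ cos²(143° − 111°) = 0.7034 I₀ · cos²(32°) = 0.5059 I₀.
After rotation:
I₁ = I₀ cos²(144° − 78°) = I₀ cos²(66°) = 0.1654 I₀.
I₂ = I₁ cos²(143° − 144°) = 0.1654 I₀ · cos²(1°) = 0.1654 I₀.
Ratio = 0.1654 / 0.5059 = 0.3269.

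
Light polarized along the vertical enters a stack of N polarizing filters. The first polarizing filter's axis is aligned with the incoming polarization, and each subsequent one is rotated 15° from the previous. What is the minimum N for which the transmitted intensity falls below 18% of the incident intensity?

N = 26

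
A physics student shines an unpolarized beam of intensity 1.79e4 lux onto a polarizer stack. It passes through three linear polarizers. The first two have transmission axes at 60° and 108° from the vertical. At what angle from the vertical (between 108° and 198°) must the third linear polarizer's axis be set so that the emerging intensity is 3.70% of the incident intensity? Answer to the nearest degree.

Unpolarized light through the first polarizer → I₁ = ½ I₀, now polarized at 60°.
I₂ = I₁ cos²(108° − 60°) = 0.5 I₀ · cos²(48°) = 0.2239 I₀.
Need I₃/I₀ = 0.037, so cos²(θ − 108°) = 0.037 / 0.2239 = 0.1653.
θ − 108° = arccos(√0.1653) = 66.0°, giving θ ≈ 108 + 66.0 = 174.0°.

θ ≈ 174°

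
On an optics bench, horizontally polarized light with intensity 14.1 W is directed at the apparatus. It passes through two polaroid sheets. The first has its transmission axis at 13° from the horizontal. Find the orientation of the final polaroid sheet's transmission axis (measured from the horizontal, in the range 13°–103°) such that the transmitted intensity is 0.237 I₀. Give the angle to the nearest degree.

θ ≈ 73°

I₁ = I₀ cos²(13° − 0°) = I₀ cos²(13°) = 0.9494 I₀.
Need I₂/I₀ = 0.237, so cos²(θ − 13°) = 0.237 / 0.9494 = 0.2496.
θ − 13° = arccos(√0.2496) = 60.0°, giving θ ≈ 13 + 60.0 = 73.0°.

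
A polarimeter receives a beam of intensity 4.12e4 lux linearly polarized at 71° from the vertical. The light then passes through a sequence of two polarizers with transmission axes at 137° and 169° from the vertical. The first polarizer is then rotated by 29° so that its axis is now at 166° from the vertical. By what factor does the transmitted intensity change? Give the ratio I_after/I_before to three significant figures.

I_new/I_old ≈ 0.0637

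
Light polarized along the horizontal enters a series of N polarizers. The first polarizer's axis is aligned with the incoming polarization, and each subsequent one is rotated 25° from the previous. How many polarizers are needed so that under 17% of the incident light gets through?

First polarizer is aligned with the polarization: full transmission.
Each further stage multiplies by cos²(25°) = 0.8214.
After N polarizers: T = 0.8214^(N−1). Require T < 0.17 ⇒ N−1 > ln(0.17)/ln(0.8214) = 9.01, so N−1 ≥ 10 and N = 11.
Check: N=11 gives T = 0.1398 < 0.17; N=10 gives T = 0.1702.

N = 11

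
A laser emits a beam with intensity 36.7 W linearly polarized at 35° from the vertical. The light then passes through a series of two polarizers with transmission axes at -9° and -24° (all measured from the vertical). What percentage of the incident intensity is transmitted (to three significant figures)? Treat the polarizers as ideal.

≈ 48.3%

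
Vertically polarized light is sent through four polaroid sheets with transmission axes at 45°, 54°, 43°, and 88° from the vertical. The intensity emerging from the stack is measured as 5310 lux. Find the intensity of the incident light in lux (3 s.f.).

I₀ ≈ 2.26e4 lux

I₁ = I₀ cos²(45° − 0°) = I₀ cos²(45°) = 0.5 I₀.
I₂ = I₁ cos²(54° − 45°) = 0.5 I₀ · cos²(9°) = 0.4878 I₀.
I₃ = I₂ cos²(43° − 54°) = 0.4878 I₀ · cos²(11°) = 0.47 I₀.
I₄ = I₃ cos²(88° − 43°) = 0.47 I₀ · cos²(45°) = 0.235 I₀.
So 5310 lux = 0.235 I₀, giving I₀ = 5310/0.235 = 2.26e+04 lux.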